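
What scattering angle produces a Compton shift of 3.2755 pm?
110.49°

From the Compton formula Δλ = λ_C(1 - cos θ), we can solve for θ:

cos θ = 1 - Δλ/λ_C

Given:
- Δλ = 3.2755 pm
- λ_C = h/(m_e·c) ≈ 2.42631024 pm

cos θ = 1 - 3.2755/2.42631024
cos θ = 1 - 1.349992
cos θ = -0.349992

θ = arccos(-0.349992)
θ = 110.49°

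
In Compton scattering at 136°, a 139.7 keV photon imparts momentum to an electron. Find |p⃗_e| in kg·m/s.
1.1666e-22 kg·m/s

The electron is initially at rest, so by conservation of momentum:
p⃗_e = p⃗₀ − p⃗'  (incident photon momentum minus scattered photon momentum)

Photon momentum magnitudes (p = h/λ = E/c):
λ₀ = hc/E₀ = 8.8750 pm → p₀ = h/λ₀ = 7.4660e-23 kg·m/s
Δλ = λ_C(1 − cos 136°) = 4.1717 pm
λ' = 13.0467 pm → p' = h/λ' = 5.0787e-23 kg·m/s

The scattered photon makes angle θ = 136° with the incident direction, so by the law of cosines:
|p⃗_e|² = p₀² + p'² − 2p₀p'cos θ
|p⃗_e|² = (7.4660e-23)² + (5.0787e-23)² − 2·7.4660e-23·5.0787e-23·cos(136°)
|p⃗_e| = 1.1666e-22 kg·m/s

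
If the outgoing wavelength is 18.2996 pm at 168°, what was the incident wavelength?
13.5000 pm

From λ' = λ + Δλ, we have λ = λ' - Δλ

First calculate the Compton shift:
Δλ = λ_C(1 - cos θ)
Δλ = 2.4263 × (1 - cos(168°))
Δλ = 2.4263 × 1.9781
Δλ = 4.7996 pm

Initial wavelength:
λ = λ' - Δλ
λ = 18.2996 - 4.7996
λ = 13.5000 pm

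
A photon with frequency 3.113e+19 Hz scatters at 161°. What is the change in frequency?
1.024e+19 Hz (decrease)

Convert frequency to wavelength (c = 299792458 m/s):
λ₀ = c/f₀ = 299792458/3.113e+19 = 9.6303392e-12 m = 9.6303 pm

Calculate Compton shift:
Δλ = λ_C(1 - cos(161°)) = 4.7204 pm

Final wavelength:
λ' = λ₀ + Δλ = 9.6303 + 4.7204 = 14.3508 pm

Final frequency:
f' = c/λ' = 299792458/1.4350771e-11 = 2.0890338e+19 Hz

Frequency shift (decrease):
Δf = f₀ - f' = 3.113e+19 - 2.0890338e+19 = 1.024e+19 Hz

(Intermediate values are shown rounded; full precision is carried through to the final answer.)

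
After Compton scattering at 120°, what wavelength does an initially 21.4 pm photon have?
25.0395 pm

Using the Compton formula: λ' = λ + λ_C(1 − cos θ)

For θ = 120°, cos θ = -1/2 (exact) = -0.5000, so:
1 − cos 120° = 1 − (-1/2) = 1.5000

Δλ = λ_C × 1.5000 = 2.4263 × 1.5000 = 3.6395 pm

λ' = 21.4 + 3.6395 = 25.0395 pm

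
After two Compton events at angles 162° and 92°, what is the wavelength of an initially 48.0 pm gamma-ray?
55.2449 pm

Apply Compton shift twice:

First scattering at θ₁ = 162°:
Δλ₁ = λ_C(1 - cos(162°))
Δλ₁ = 2.4263 × 1.9511
Δλ₁ = 4.7339 pm

After first scattering:
λ₁ = 48.0 + 4.7339 = 52.7339 pm

Second scattering at θ₂ = 92°:
Δλ₂ = λ_C(1 - cos(92°))
Δλ₂ = 2.4263 × 1.0349
Δλ₂ = 2.5110 pm

Final wavelength:
λ₂ = 52.7339 + 2.5110 = 55.2449 pm

Total shift: Δλ_total = 4.7339 + 2.5110 = 7.2449 pm

(Intermediate values are shown rounded; full precision is carried through to the final answer.)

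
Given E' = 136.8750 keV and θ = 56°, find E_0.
155.2000 keV

Convert final energy to wavelength (hc ≈ 1239.842 keV·pm):
λ' = hc/E' = 1239.842 / 136.8750 = 9.0582 pm

Calculate the Compton shift:
Δλ = λ_C(1 - cos(56°))
Δλ = 2.4263 × (1 - cos(56°))
Δλ = 1.0695 pm

Initial wavelength:
λ = λ' - Δλ = 9.0582 - 1.0695 = 7.9887 pm

Initial energy:
E = hc/λ = 1239.842 / 7.9887 = 155.2000 keV

(Intermediate values are shown rounded; full precision is carried through to the final answer.)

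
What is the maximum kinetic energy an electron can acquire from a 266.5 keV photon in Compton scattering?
136.0581 keV

Maximum energy transfer occurs at θ = 180° (backscattering).

Initial photon: E₀ = 266.5 keV → λ₀ = 4.6523 pm

Maximum Compton shift (at 180°):
Δλ_max = 2λ_C = 2 × 2.4263 = 4.8526 pm

Final wavelength:
λ' = 4.6523 + 4.8526 = 9.5049 pm

Minimum photon energy (maximum energy to electron):
E'_min = hc/λ' = 130.4419 keV

Maximum electron kinetic energy:
K_max = E₀ - E'_min = 266.5000 - 130.4419 = 136.0581 keV

(Intermediate values are shown rounded; full precision is carried through to the final answer.)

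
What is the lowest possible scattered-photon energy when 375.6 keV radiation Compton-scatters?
152.0610 keV (at θ = 180°)

The scattered photon has minimum energy when its wavelength is maximum, i.e., when the Compton shift Δλ = λ_C(1 − cos θ) is maximum. This occurs at θ = 180° (backscattering), giving Δλ_max = 2λ_C = 4.8526 pm.

Initial wavelength: λ₀ = hc/E₀ = 3.3010 pm
Maximum final wavelength: λ'_max = λ₀ + 2λ_C = 3.3010 + 4.8526 = 8.1536 pm
Minimum final energy: E'_min = hc/λ'_max = 152.0610 keV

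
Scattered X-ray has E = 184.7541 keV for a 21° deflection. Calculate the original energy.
189.3000 keV

Convert final energy to wavelength (hc ≈ 1239.842 keV·pm):
λ' = hc/E' = 1239.842 / 184.7541 = 6.7108 pm

Calculate the Compton shift:
Δλ = λ_C(1 - cos(21°))
Δλ = 2.4263 × (1 - cos(21°))
Δλ = 0.1612 pm

Initial wavelength:
λ = λ' - Δλ = 6.7108 - 0.1612 = 6.5496 pm

Initial energy:
E = hc/λ = 1239.842 / 6.5496 = 189.3000 keV

(Intermediate values are shown rounded; full precision is carried through to the final answer.)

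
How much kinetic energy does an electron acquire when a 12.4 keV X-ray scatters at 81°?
0.2487 keV

By energy conservation: K_e = E_initial - E_final

First find the scattered photon energy:
Initial wavelength: λ = hc/E = 99.9873 pm
Compton shift: Δλ = λ_C(1 - cos(81°)) = 2.0468 pm
Final wavelength: λ' = 99.9873 + 2.0468 = 102.0340 pm
Final photon energy: E' = hc/λ' = 12.1513 keV

Electron kinetic energy:
K_e = E - E' = 12.4000 - 12.1513 = 0.2487 keV

(Intermediate values are shown rounded; full precision is carried through to the final answer.)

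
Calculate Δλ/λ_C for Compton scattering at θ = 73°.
0.7076 λ_C

The Compton shift formula is:
Δλ = λ_C(1 - cos θ)

Dividing both sides by λ_C:
Δλ/λ_C = 1 - cos θ

For θ = 73°:
Δλ/λ_C = 1 - cos(73°)
Δλ/λ_C = 1 - 0.2924
Δλ/λ_C = 0.7076

This means the shift is 0.7076 × λ_C = 1.7169 pm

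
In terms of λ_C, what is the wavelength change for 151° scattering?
1.8746 λ_C

The Compton shift formula is:
Δλ = λ_C(1 - cos θ)

Dividing both sides by λ_C:
Δλ/λ_C = 1 - cos θ

For θ = 151°:
Δλ/λ_C = 1 - cos(151°)
Δλ/λ_C = 1 - -0.8746
Δλ/λ_C = 1.8746

This means the shift is 1.8746 × λ_C = 4.5484 pm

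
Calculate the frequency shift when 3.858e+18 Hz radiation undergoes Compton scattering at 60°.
5.931e+16 Hz (decrease)

Convert frequency to wavelength (c = 299792458 m/s):
λ₀ = c/f₀ = 299792458/3.858e+18 = 7.7706702e-11 m = 77.7067 pm

Calculate Compton shift:
Δλ = λ_C(1 - cos(60°)) = 1.2132 pm

Final wavelength:
λ' = λ₀ + Δλ = 77.7067 + 1.2132 = 78.9199 pm

Final frequency:
f' = c/λ' = 299792458/7.8919858e-11 = 3.7986949e+18 Hz

Frequency shift (decrease):
Δf = f₀ - f' = 3.858e+18 - 3.7986949e+18 = 5.931e+16 Hz

(Intermediate values are shown rounded; full precision is carried through to the final answer.)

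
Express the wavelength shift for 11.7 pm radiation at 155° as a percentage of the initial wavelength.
39.5324%

Calculate the Compton shift:
Δλ = λ_C(1 - cos(155°))
Δλ = 2.4263 × (1 - cos(155°))
Δλ = 2.4263 × 1.9063
Δλ = 4.6253 pm

Percentage change:
(Δλ/λ₀) × 100 = (4.6253/11.7) × 100
= 39.5324%

(Intermediate values are shown rounded; full precision is carried through to the final answer.)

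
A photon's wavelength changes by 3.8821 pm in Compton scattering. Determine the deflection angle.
126.87°

From the Compton formula Δλ = λ_C(1 - cos θ), we can solve for θ:

cos θ = 1 - Δλ/λ_C

Given:
- Δλ = 3.8821 pm
- λ_C = h/(m_e·c) ≈ 2.42631024 pm

cos θ = 1 - 3.8821/2.42631024
cos θ = 1 - 1.600001
cos θ = -0.600001

θ = arccos(-0.600001)
θ = 126.87°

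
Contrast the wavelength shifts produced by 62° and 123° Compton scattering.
123° produces the larger shift by a factor of 2.912

Calculate both shifts using Δλ = λ_C(1 - cos θ):

For θ₁ = 62°:
Δλ₁ = 2.4263 × (1 - cos(62°))
Δλ₁ = 2.4263 × 0.5305
Δλ₁ = 1.2872 pm

For θ₂ = 123°:
Δλ₂ = 2.4263 × (1 - cos(123°))
Δλ₂ = 2.4263 × 1.5446
Δλ₂ = 3.7478 pm

The 123° angle produces the larger shift.
Ratio: 3.7478/1.2872 = 2.912

(Intermediate values are shown rounded; full precision is carried through to the final answer.)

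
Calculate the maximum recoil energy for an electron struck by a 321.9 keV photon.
179.4591 keV

Maximum energy transfer occurs at θ = 180° (backscattering).

Initial photon: E₀ = 321.9 keV → λ₀ = 3.8516 pm

Maximum Compton shift (at 180°):
Δλ_max = 2λ_C = 2 × 2.4263 = 4.8526 pm

Final wavelength:
λ' = 3.8516 + 4.8526 = 8.7043 pm

Minimum photon energy (maximum energy to electron):
E'_min = hc/λ' = 142.4409 keV

Maximum electron kinetic energy:
K_max = E₀ - E'_min = 321.9000 - 142.4409 = 179.4591 keV

(Intermediate values are shown rounded; full precision is carried through to the final answer.)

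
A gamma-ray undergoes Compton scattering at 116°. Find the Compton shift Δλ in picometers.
3.4899 pm

Using the Compton scattering formula:
Δλ = λ_C(1 - cos θ)

where λ_C = h/(m_e·c) ≈ 2.4263 pm is the Compton wavelength of an electron.

For θ = 116°:
cos(116°) = -0.4384
1 - cos(116°) = 1.4384

Δλ = 2.4263 × 1.4384
Δλ = 3.4899 pm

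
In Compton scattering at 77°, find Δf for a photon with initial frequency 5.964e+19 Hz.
1.624e+19 Hz (decrease)

Convert frequency to wavelength (c = 299792458 m/s):
λ₀ = c/f₀ = 299792458/5.964e+19 = 5.0267012e-12 m = 5.0267 pm

Calculate Compton shift:
Δλ = λ_C(1 - cos(77°)) = 1.8805 pm

Final wavelength:
λ' = λ₀ + Δλ = 5.0267 + 1.8805 = 6.9072 pm

Final frequency:
f' = c/λ' = 299792458/6.9072104e-12 = 4.3402827e+19 Hz

Frequency shift (decrease):
Δf = f₀ - f' = 5.964e+19 - 4.3402827e+19 = 1.624e+19 Hz

(Intermediate values are shown rounded; full precision is carried through to the final answer.)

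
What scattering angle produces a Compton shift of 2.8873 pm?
100.95°

From the Compton formula Δλ = λ_C(1 - cos θ), we can solve for θ:

cos θ = 1 - Δλ/λ_C

Given:
- Δλ = 2.8873 pm
- λ_C = h/(m_e·c) ≈ 2.42631024 pm

cos θ = 1 - 2.8873/2.42631024
cos θ = 1 - 1.189996
cos θ = -0.189996

θ = arccos(-0.189996)
θ = 100.95°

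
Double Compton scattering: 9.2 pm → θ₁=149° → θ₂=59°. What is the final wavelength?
14.8827 pm

Apply Compton shift twice:

First scattering at θ₁ = 149°:
Δλ₁ = λ_C(1 - cos(149°))
Δλ₁ = 2.4263 × 1.8572
Δλ₁ = 4.5061 pm

After first scattering:
λ₁ = 9.2 + 4.5061 = 13.7061 pm

Second scattering at θ₂ = 59°:
Δλ₂ = λ_C(1 - cos(59°))
Δλ₂ = 2.4263 × 0.4850
Δλ₂ = 1.1767 pm

Final wavelength:
λ₂ = 13.7061 + 1.1767 = 14.8827 pm

Total shift: Δλ_total = 4.5061 + 1.1767 = 5.6827 pm

(Intermediate values are shown rounded; full precision is carried through to the final answer.)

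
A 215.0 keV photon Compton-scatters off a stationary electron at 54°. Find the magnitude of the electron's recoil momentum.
9.7797e-23 kg·m/s

The electron is initially at rest, so by conservation of momentum:
p⃗_e = p⃗₀ − p⃗'  (incident photon momentum minus scattered photon momentum)

Photon momentum magnitudes (p = h/λ = E/c):
λ₀ = hc/E₀ = 5.7667 pm → p₀ = h/λ₀ = 1.1490e-22 kg·m/s
Δλ = λ_C(1 − cos 54°) = 1.0002 pm
λ' = 6.7669 pm → p' = h/λ' = 9.7919e-23 kg·m/s

The scattered photon makes angle θ = 54° with the incident direction, so by the law of cosines:
|p⃗_e|² = p₀² + p'² − 2p₀p'cos θ
|p⃗_e|² = (1.1490e-22)² + (9.7919e-23)² − 2·1.1490e-22·9.7919e-23·cos(54°)
|p⃗_e| = 9.7797e-23 kg·m/s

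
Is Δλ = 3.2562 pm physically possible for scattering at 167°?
No, inconsistent

Calculate the expected shift for θ = 167°:

Δλ_expected = λ_C(1 - cos(167°))
Δλ_expected = 2.4263 × (1 - cos(167°))
Δλ_expected = 2.4263 × 1.9744
Δλ_expected = 4.7904 pm

Given shift: 3.2562 pm
Expected shift: 4.7904 pm
Difference: 1.5343 pm

The values do not match. The given shift corresponds to θ ≈ 110.0°, not 167°.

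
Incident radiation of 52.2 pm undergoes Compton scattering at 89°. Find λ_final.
54.5840 pm

Using the Compton scattering formula:
λ' = λ + Δλ = λ + λ_C(1 - cos θ)

Given:
- Initial wavelength λ = 52.2 pm
- Scattering angle θ = 89°
- Compton wavelength λ_C ≈ 2.4263 pm

Calculate the shift:
Δλ = 2.4263 × (1 - cos(89°))
Δλ = 2.4263 × 0.9825
Δλ = 2.3840 pm

Final wavelength:
λ' = 52.2 + 2.3840 = 54.5840 pm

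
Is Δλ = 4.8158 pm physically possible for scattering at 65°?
No, inconsistent

Calculate the expected shift for θ = 65°:

Δλ_expected = λ_C(1 - cos(65°))
Δλ_expected = 2.4263 × (1 - cos(65°))
Δλ_expected = 2.4263 × 0.5774
Δλ_expected = 1.4009 pm

Given shift: 4.8158 pm
Expected shift: 1.4009 pm
Difference: 3.4149 pm

The values do not match. The given shift corresponds to θ ≈ 170.0°, not 65°.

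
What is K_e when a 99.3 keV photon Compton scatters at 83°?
14.4748 keV

By energy conservation: K_e = E_initial - E_final

First find the scattered photon energy:
Initial wavelength: λ = hc/E = 12.4858 pm
Compton shift: Δλ = λ_C(1 - cos(83°)) = 2.1306 pm
Final wavelength: λ' = 12.4858 + 2.1306 = 14.6164 pm
Final photon energy: E' = hc/λ' = 84.8252 keV

Electron kinetic energy:
K_e = E - E' = 99.3000 - 84.8252 = 14.4748 keV

(Intermediate values are shown rounded; full precision is carried through to the final answer.)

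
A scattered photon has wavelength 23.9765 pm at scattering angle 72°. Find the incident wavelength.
22.3000 pm

From λ' = λ + Δλ, we have λ = λ' - Δλ

First calculate the Compton shift:
Δλ = λ_C(1 - cos θ)
Δλ = 2.4263 × (1 - cos(72°))
Δλ = 2.4263 × 0.6910
Δλ = 1.6765 pm

Initial wavelength:
λ = λ' - Δλ
λ = 23.9765 - 1.6765
λ = 22.3000 pm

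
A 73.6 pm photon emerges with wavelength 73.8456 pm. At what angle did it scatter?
26.00°

First find the wavelength shift:
Δλ = λ' - λ = 73.8456 - 73.6 = 0.2456 pm

Using Δλ = λ_C(1 - cos θ), with λ_C = h/(m_e·c) ≈ 2.42631024 pm:
cos θ = 1 - Δλ/λ_C
cos θ = 1 - 0.2456/2.42631024
cos θ = 0.898776

θ = arccos(0.898776)
θ = 26.00°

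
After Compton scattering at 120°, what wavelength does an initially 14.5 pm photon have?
18.1395 pm

Using the Compton formula: λ' = λ + λ_C(1 − cos θ)

For θ = 120°, cos θ = -1/2 (exact) = -0.5000, so:
1 − cos 120° = 1 − (-1/2) = 1.5000

Δλ = λ_C × 1.5000 = 2.4263 × 1.5000 = 3.6395 pm

λ' = 14.5 + 3.6395 = 18.1395 pm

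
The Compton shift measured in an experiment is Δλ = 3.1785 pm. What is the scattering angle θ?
108.06°

From the Compton formula Δλ = λ_C(1 - cos θ), we can solve for θ:

cos θ = 1 - Δλ/λ_C

Given:
- Δλ = 3.1785 pm
- λ_C = h/(m_e·c) ≈ 2.42631024 pm

cos θ = 1 - 3.1785/2.42631024
cos θ = 1 - 1.310014
cos θ = -0.310014

θ = arccos(-0.310014)
θ = 108.06°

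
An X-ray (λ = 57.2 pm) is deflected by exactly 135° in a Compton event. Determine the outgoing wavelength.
61.3420 pm

Using the Compton formula: λ' = λ + λ_C(1 − cos θ)

For θ = 135°, cos θ = -√2/2 (exact) ≈ -0.7071, so:
1 − cos 135° = 1 − (-√2/2) ≈ 1.7071

Δλ = λ_C × 1.7071 = 2.4263 × 1.7071 = 4.1420 pm

λ' = 57.2 + 4.1420 = 61.3420 pm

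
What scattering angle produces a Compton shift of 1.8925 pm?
77.29°

From the Compton formula Δλ = λ_C(1 - cos θ), we can solve for θ:

cos θ = 1 - Δλ/λ_C

Given:
- Δλ = 1.8925 pm
- λ_C = h/(m_e·c) ≈ 2.42631024 pm

cos θ = 1 - 1.8925/2.42631024
cos θ = 1 - 0.779991
cos θ = 0.220009

θ = arccos(0.220009)
θ = 77.29°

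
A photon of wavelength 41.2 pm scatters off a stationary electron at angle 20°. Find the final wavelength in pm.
41.3463 pm

Using the Compton scattering formula:
λ' = λ + Δλ = λ + λ_C(1 - cos θ)

Given:
- Initial wavelength λ = 41.2 pm
- Scattering angle θ = 20°
- Compton wavelength λ_C ≈ 2.4263 pm

Calculate the shift:
Δλ = 2.4263 × (1 - cos(20°))
Δλ = 2.4263 × 0.0603
Δλ = 0.1463 pm

Final wavelength:
λ' = 41.2 + 0.1463 = 41.3463 pm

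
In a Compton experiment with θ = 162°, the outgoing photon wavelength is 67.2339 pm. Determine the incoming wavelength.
62.5000 pm

From λ' = λ + Δλ, we have λ = λ' - Δλ

First calculate the Compton shift:
Δλ = λ_C(1 - cos θ)
Δλ = 2.4263 × (1 - cos(162°))
Δλ = 2.4263 × 1.9511
Δλ = 4.7339 pm

Initial wavelength:
λ = λ' - Δλ
λ = 67.2339 - 4.7339
λ = 62.5000 pm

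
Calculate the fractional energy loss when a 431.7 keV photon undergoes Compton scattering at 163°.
0.6230 (or 62.30%)

Calculate initial and final photon energies:

Initial: E₀ = 431.7 keV → λ₀ = 2.8720 pm
Compton shift: Δλ = 4.7466 pm
Final wavelength: λ' = 7.6186 pm
Final energy: E' = 162.7388 keV

Fractional energy loss:
(E₀ - E')/E₀ = (431.7000 - 162.7388)/431.7000
= 268.9612/431.7000
= 0.6230
= 62.30%

(Intermediate values are shown rounded; full precision is carried through to the final answer.)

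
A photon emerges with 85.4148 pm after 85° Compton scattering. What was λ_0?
83.2000 pm

From λ' = λ + Δλ, we have λ = λ' - Δλ

First calculate the Compton shift:
Δλ = λ_C(1 - cos θ)
Δλ = 2.4263 × (1 - cos(85°))
Δλ = 2.4263 × 0.9128
Δλ = 2.2148 pm

Initial wavelength:
λ = λ' - Δλ
λ = 85.4148 - 2.2148
λ = 83.2000 pm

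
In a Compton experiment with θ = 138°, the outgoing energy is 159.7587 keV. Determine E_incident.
351.1001 keV

Convert final energy to wavelength (hc ≈ 1239.842 keV·pm):
λ' = hc/E' = 1239.842 / 159.7587 = 7.7607 pm

Calculate the Compton shift:
Δλ = λ_C(1 - cos(138°))
Δλ = 2.4263 × (1 - cos(138°))
Δλ = 4.2294 pm

Initial wavelength:
λ = λ' - Δλ = 7.7607 - 4.2294 = 3.5313 pm

Initial energy:
E = hc/λ = 1239.842 / 3.5313 = 351.1001 keV

(Intermediate values are shown rounded; full precision is carried through to the final answer.)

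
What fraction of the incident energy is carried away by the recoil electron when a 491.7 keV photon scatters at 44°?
0.2126 (or 21.26%)

Calculate initial and final photon energies:

Initial: E₀ = 491.7 keV → λ₀ = 2.5215 pm
Compton shift: Δλ = 0.6810 pm
Final wavelength: λ' = 3.2025 pm
Final energy: E' = 387.1469 keV

Fractional energy loss:
(E₀ - E')/E₀ = (491.7000 - 387.1469)/491.7000
= 104.5531/491.7000
= 0.2126
= 21.26%

(Intermediate values are shown rounded; full precision is carried through to the final answer.)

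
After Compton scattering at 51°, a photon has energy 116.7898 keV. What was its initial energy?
127.6000 keV

Convert final energy to wavelength (hc ≈ 1239.842 keV·pm):
λ' = hc/E' = 1239.842 / 116.7898 = 10.6160 pm

Calculate the Compton shift:
Δλ = λ_C(1 - cos(51°))
Δλ = 2.4263 × (1 - cos(51°))
Δλ = 0.8994 pm

Initial wavelength:
λ = λ' - Δλ = 10.6160 - 0.8994 = 9.7166 pm

Initial energy:
E = hc/λ = 1239.842 / 9.7166 = 127.6000 keV

(Intermediate values are shown rounded; full precision is carried through to the final answer.)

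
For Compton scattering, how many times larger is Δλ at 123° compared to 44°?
123° produces the larger shift by a factor of 5.504

Calculate both shifts using Δλ = λ_C(1 - cos θ):

For θ₁ = 44°:
Δλ₁ = 2.4263 × (1 - cos(44°))
Δλ₁ = 2.4263 × 0.2807
Δλ₁ = 0.6810 pm

For θ₂ = 123°:
Δλ₂ = 2.4263 × (1 - cos(123°))
Δλ₂ = 2.4263 × 1.5446
Δλ₂ = 3.7478 pm

The 123° angle produces the larger shift.
Ratio: 3.7478/0.6810 = 5.504

(Intermediate values are shown rounded; full precision is carried through to the final answer.)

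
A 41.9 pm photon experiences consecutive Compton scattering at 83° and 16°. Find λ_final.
44.1246 pm

Apply Compton shift twice:

First scattering at θ₁ = 83°:
Δλ₁ = λ_C(1 - cos(83°))
Δλ₁ = 2.4263 × 0.8781
Δλ₁ = 2.1306 pm

After first scattering:
λ₁ = 41.9 + 2.1306 = 44.0306 pm

Second scattering at θ₂ = 16°:
Δλ₂ = λ_C(1 - cos(16°))
Δλ₂ = 2.4263 × 0.0387
Δλ₂ = 0.0940 pm

Final wavelength:
λ₂ = 44.0306 + 0.0940 = 44.1246 pm

Total shift: Δλ_total = 2.1306 + 0.0940 = 2.2246 pm

(Intermediate values are shown rounded; full precision is carried through to the final answer.)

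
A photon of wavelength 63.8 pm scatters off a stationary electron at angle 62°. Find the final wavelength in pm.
65.0872 pm

Using the Compton scattering formula:
λ' = λ + Δλ = λ + λ_C(1 - cos θ)

Given:
- Initial wavelength λ = 63.8 pm
- Scattering angle θ = 62°
- Compton wavelength λ_C ≈ 2.4263 pm

Calculate the shift:
Δλ = 2.4263 × (1 - cos(62°))
Δλ = 2.4263 × 0.5305
Δλ = 1.2872 pm

Final wavelength:
λ' = 63.8 + 1.2872 = 65.0872 pm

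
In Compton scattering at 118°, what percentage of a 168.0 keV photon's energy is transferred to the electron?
0.3257 (or 32.57%)

Calculate initial and final photon energies:

Initial: E₀ = 168.0 keV → λ₀ = 7.3800 pm
Compton shift: Δλ = 3.5654 pm
Final wavelength: λ' = 10.9454 pm
Final energy: E' = 113.2751 keV

Fractional energy loss:
(E₀ - E')/E₀ = (168.0000 - 113.2751)/168.0000
= 54.7249/168.0000
= 0.3257
= 32.57%

(Intermediate values are shown rounded; full precision is carried through to the final answer.)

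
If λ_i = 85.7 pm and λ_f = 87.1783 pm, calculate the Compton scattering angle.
67.00°

First find the wavelength shift:
Δλ = λ' - λ = 87.1783 - 85.7 = 1.4783 pm

Using Δλ = λ_C(1 - cos θ), with λ_C = h/(m_e·c) ≈ 2.42631024 pm:
cos θ = 1 - Δλ/λ_C
cos θ = 1 - 1.4783/2.42631024
cos θ = 0.390721

θ = arccos(0.390721)
θ = 67.00°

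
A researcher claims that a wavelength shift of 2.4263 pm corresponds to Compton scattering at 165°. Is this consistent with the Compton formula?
No, inconsistent

Calculate the expected shift for θ = 165°:

Δλ_expected = λ_C(1 - cos(165°))
Δλ_expected = 2.4263 × (1 - cos(165°))
Δλ_expected = 2.4263 × 1.9659
Δλ_expected = 4.7699 pm

Given shift: 2.4263 pm
Expected shift: 4.7699 pm
Difference: 2.3436 pm

The values do not match. The given shift corresponds to θ ≈ 90.0°, not 165°.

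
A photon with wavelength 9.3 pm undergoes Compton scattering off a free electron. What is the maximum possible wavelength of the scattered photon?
14.1526 pm (at θ = 180°)

The Compton shift is Δλ = λ_C(1 − cos θ).

Since cos θ ranges from −1 to 1, the factor (1 − cos θ) ranges from 0 to 2; the maximum shift occurs at θ = 180° (backscattering):
Δλ_max = 2λ_C = 2 × 2.4263 pm = 4.8526 pm

Maximum scattered wavelength:
λ'_max = λ₀ + Δλ_max = 9.3 + 4.8526 = 14.1526 pm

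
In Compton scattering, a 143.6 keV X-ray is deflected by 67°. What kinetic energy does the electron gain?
20.9923 keV

By energy conservation: K_e = E_initial - E_final

First find the scattered photon energy:
Initial wavelength: λ = hc/E = 8.6340 pm
Compton shift: Δλ = λ_C(1 - cos(67°)) = 1.4783 pm
Final wavelength: λ' = 8.6340 + 1.4783 = 10.1123 pm
Final photon energy: E' = hc/λ' = 122.6077 keV

Electron kinetic energy:
K_e = E - E' = 143.6000 - 122.6077 = 20.9923 keV

(Intermediate values are shown rounded; full precision is carried through to the final answer.)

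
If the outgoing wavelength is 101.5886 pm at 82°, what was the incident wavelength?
99.5000 pm

From λ' = λ + Δλ, we have λ = λ' - Δλ

First calculate the Compton shift:
Δλ = λ_C(1 - cos θ)
Δλ = 2.4263 × (1 - cos(82°))
Δλ = 2.4263 × 0.8608
Δλ = 2.0886 pm

Initial wavelength:
λ = λ' - Δλ
λ = 101.5886 - 2.0886
λ = 99.5000 pm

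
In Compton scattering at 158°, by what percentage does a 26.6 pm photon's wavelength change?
17.5787%

Calculate the Compton shift:
Δλ = λ_C(1 - cos(158°))
Δλ = 2.4263 × (1 - cos(158°))
Δλ = 2.4263 × 1.9272
Δλ = 4.6759 pm

Percentage change:
(Δλ/λ₀) × 100 = (4.6759/26.6) × 100
= 17.5787%

(Intermediate values are shown rounded; full precision is carried through to the final answer.)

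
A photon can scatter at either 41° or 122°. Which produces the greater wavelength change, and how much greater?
122° produces the larger shift by a factor of 6.237

Calculate both shifts using Δλ = λ_C(1 - cos θ):

For θ₁ = 41°:
Δλ₁ = 2.4263 × (1 - cos(41°))
Δλ₁ = 2.4263 × 0.2453
Δλ₁ = 0.5952 pm

For θ₂ = 122°:
Δλ₂ = 2.4263 × (1 - cos(122°))
Δλ₂ = 2.4263 × 1.5299
Δλ₂ = 3.7121 pm

The 122° angle produces the larger shift.
Ratio: 3.7121/0.5952 = 6.237

(Intermediate values are shown rounded; full precision is carried through to the final answer.)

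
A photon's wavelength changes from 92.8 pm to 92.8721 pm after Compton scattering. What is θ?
14.00°

First find the wavelength shift:
Δλ = λ' - λ = 92.8721 - 92.8 = 0.0721 pm

Using Δλ = λ_C(1 - cos θ), with λ_C = h/(m_e·c) ≈ 2.42631024 pm:
cos θ = 1 - Δλ/λ_C
cos θ = 1 - 0.0721/2.42631024
cos θ = 0.970284

θ = arccos(0.970284)
θ = 14.00°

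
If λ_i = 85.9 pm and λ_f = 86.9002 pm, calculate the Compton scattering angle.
54.00°

First find the wavelength shift:
Δλ = λ' - λ = 86.9002 - 85.9 = 1.0002 pm

Using Δλ = λ_C(1 - cos θ), with λ_C = h/(m_e·c) ≈ 2.42631024 pm:
cos θ = 1 - Δλ/λ_C
cos θ = 1 - 1.0002/2.42631024
cos θ = 0.587769

θ = arccos(0.587769)
θ = 54.00°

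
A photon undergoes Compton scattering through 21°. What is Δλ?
0.1612 pm

Using the Compton scattering formula:
Δλ = λ_C(1 - cos θ)

where λ_C = h/(m_e·c) ≈ 2.4263 pm is the Compton wavelength of an electron.

For θ = 21°:
cos(21°) = 0.9336
1 - cos(21°) = 0.0664

Δλ = 2.4263 × 0.0664
Δλ = 0.1612 pm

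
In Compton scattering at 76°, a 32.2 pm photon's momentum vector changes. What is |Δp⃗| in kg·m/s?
2.4669e-23 kg·m/s

Photon momentum magnitude is p = h/λ.

Initial momentum:
p₀ = h/λ = 6.6261e-34/3.2200e-11 = 2.0578e-23 kg·m/s

After scattering:
λ' = λ + Δλ = 32.2 + 1.8393 = 34.0393 pm
p' = h/λ' = 6.6261e-34/3.4039e-11 = 1.9466e-23 kg·m/s

Momentum is a vector; the scattered photon's direction makes angle θ = 76° with the incident direction. The magnitude of the vector change Δp⃗ = p⃗₀ − p⃗' is found from the law of cosines:
|Δp⃗|² = p₀² + p'² − 2p₀p'cos θ
|Δp⃗|² = (2.0578e-23)² + (1.9466e-23)² − 2·2.0578e-23·1.9466e-23·cos(76°)
|Δp⃗| = 2.4669e-23 kg·m/s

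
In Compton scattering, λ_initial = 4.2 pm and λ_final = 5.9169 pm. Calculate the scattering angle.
73.00°

First find the wavelength shift:
Δλ = λ' - λ = 5.9169 - 4.2 = 1.7169 pm

Using Δλ = λ_C(1 - cos θ), with λ_C = h/(m_e·c) ≈ 2.42631024 pm:
cos θ = 1 - Δλ/λ_C
cos θ = 1 - 1.7169/2.42631024
cos θ = 0.292382

θ = arccos(0.292382)
θ = 73.00°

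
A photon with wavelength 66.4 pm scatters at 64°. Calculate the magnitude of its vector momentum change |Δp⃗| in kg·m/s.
1.0471e-23 kg·m/s

Photon momentum magnitude is p = h/λ.

Initial momentum:
p₀ = h/λ = 6.6261e-34/6.6400e-11 = 9.9790e-24 kg·m/s

After scattering:
λ' = λ + Δλ = 66.4 + 1.3627 = 67.7627 pm
p' = h/λ' = 6.6261e-34/6.7763e-11 = 9.7783e-24 kg·m/s

Momentum is a vector; the scattered photon's direction makes angle θ = 64° with the incident direction. The magnitude of the vector change Δp⃗ = p⃗₀ − p⃗' is found from the law of cosines:
|Δp⃗|² = p₀² + p'² − 2p₀p'cos θ
|Δp⃗|² = (9.9790e-24)² + (9.7783e-24)² − 2·9.9790e-24·9.7783e-24·cos(64°)
|Δp⃗| = 1.0471e-23 kg·m/s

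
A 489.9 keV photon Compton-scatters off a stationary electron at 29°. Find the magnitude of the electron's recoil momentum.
1.2702e-22 kg·m/s

The electron is initially at rest, so by conservation of momentum:
p⃗_e = p⃗₀ − p⃗'  (incident photon momentum minus scattered photon momentum)

Photon momentum magnitudes (p = h/λ = E/c):
λ₀ = hc/E₀ = 2.5308 pm → p₀ = h/λ₀ = 2.6182e-22 kg·m/s
Δλ = λ_C(1 − cos 29°) = 0.3042 pm
λ' = 2.8350 pm → p' = h/λ' = 2.3372e-22 kg·m/s

The scattered photon makes angle θ = 29° with the incident direction, so by the law of cosines:
|p⃗_e|² = p₀² + p'² − 2p₀p'cos θ
|p⃗_e|² = (2.6182e-22)² + (2.3372e-22)² − 2·2.6182e-22·2.3372e-22·cos(29°)
|p⃗_e| = 1.2702e-22 kg·m/s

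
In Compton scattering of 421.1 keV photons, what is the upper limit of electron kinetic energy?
262.0830 keV

Maximum energy transfer occurs at θ = 180° (backscattering).

Initial photon: E₀ = 421.1 keV → λ₀ = 2.9443 pm

Maximum Compton shift (at 180°):
Δλ_max = 2λ_C = 2 × 2.4263 = 4.8526 pm

Final wavelength:
λ' = 2.9443 + 4.8526 = 7.7969 pm

Minimum photon energy (maximum energy to electron):
E'_min = hc/λ' = 159.0170 keV

Maximum electron kinetic energy:
K_max = E₀ - E'_min = 421.1000 - 159.0170 = 262.0830 keV

(Intermediate values are shown rounded; full precision is carried through to the final answer.)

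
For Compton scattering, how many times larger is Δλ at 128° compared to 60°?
128° produces the larger shift by a factor of 3.231

Calculate both shifts using Δλ = λ_C(1 - cos θ):

For θ₁ = 60°:
Δλ₁ = 2.4263 × (1 - cos(60°))
Δλ₁ = 2.4263 × 0.5000
Δλ₁ = 1.2132 pm

For θ₂ = 128°:
Δλ₂ = 2.4263 × (1 - cos(128°))
Δλ₂ = 2.4263 × 1.6157
Δλ₂ = 3.9201 pm

The 128° angle produces the larger shift.
Ratio: 3.9201/1.2132 = 3.231

(Intermediate values are shown rounded; full precision is carried through to the final answer.)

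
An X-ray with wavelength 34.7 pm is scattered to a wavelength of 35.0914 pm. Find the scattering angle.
33.00°

First find the wavelength shift:
Δλ = λ' - λ = 35.0914 - 34.7 = 0.3914 pm

Using Δλ = λ_C(1 - cos θ), with λ_C = h/(m_e·c) ≈ 2.42631024 pm:
cos θ = 1 - Δλ/λ_C
cos θ = 1 - 0.3914/2.42631024
cos θ = 0.838685

θ = arccos(0.838685)
θ = 33.00°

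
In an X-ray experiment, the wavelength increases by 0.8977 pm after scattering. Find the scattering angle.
50.95°

From the Compton formula Δλ = λ_C(1 - cos θ), we can solve for θ:

cos θ = 1 - Δλ/λ_C

Given:
- Δλ = 0.8977 pm
- λ_C = h/(m_e·c) ≈ 2.42631024 pm

cos θ = 1 - 0.8977/2.42631024
cos θ = 1 - 0.369986
cos θ = 0.630014

θ = arccos(0.630014)
θ = 50.95°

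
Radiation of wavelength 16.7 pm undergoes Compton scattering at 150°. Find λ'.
21.2276 pm

Using the Compton formula: λ' = λ + λ_C(1 − cos θ)

For θ = 150°, cos θ = -√3/2 (exact) ≈ -0.8660, so:
1 − cos 150° = 1 − (-√3/2) ≈ 1.8660

Δλ = λ_C × 1.8660 = 2.4263 × 1.8660 = 4.5276 pm

λ' = 16.7 + 4.5276 = 21.2276 pm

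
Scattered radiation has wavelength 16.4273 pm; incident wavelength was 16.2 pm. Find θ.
25.00°

First find the wavelength shift:
Δλ = λ' - λ = 16.4273 - 16.2 = 0.2273 pm

Using Δλ = λ_C(1 - cos θ), with λ_C = h/(m_e·c) ≈ 2.42631024 pm:
cos θ = 1 - Δλ/λ_C
cos θ = 1 - 0.2273/2.42631024
cos θ = 0.906319

θ = arccos(0.906319)
θ = 25.00°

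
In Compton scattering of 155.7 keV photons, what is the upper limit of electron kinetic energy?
58.9555 keV

Maximum energy transfer occurs at θ = 180° (backscattering).

Initial photon: E₀ = 155.7 keV → λ₀ = 7.9630 pm

Maximum Compton shift (at 180°):
Δλ_max = 2λ_C = 2 × 2.4263 = 4.8526 pm

Final wavelength:
λ' = 7.9630 + 4.8526 = 12.8156 pm

Minimum photon energy (maximum energy to electron):
E'_min = hc/λ' = 96.7445 keV

Maximum electron kinetic energy:
K_max = E₀ - E'_min = 155.7000 - 96.7445 = 58.9555 keV

(Intermediate values are shown rounded; full precision is carried through to the final answer.)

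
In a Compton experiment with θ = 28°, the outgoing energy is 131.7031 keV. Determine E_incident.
135.8000 keV

Convert final energy to wavelength (hc ≈ 1239.842 keV·pm):
λ' = hc/E' = 1239.842 / 131.7031 = 9.4139 pm

Calculate the Compton shift:
Δλ = λ_C(1 - cos(28°))
Δλ = 2.4263 × (1 - cos(28°))
Δλ = 0.2840 pm

Initial wavelength:
λ = λ' - Δλ = 9.4139 - 0.2840 = 9.1299 pm

Initial energy:
E = hc/λ = 1239.842 / 9.1299 = 135.8000 keV

(Intermediate values are shown rounded; full precision is carried through to the final answer.)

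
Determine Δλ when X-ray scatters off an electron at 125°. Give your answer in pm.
3.8180 pm

Using the Compton scattering formula:
Δλ = λ_C(1 - cos θ)

where λ_C = h/(m_e·c) ≈ 2.4263 pm is the Compton wavelength of an electron.

For θ = 125°:
cos(125°) = -0.5736
1 - cos(125°) = 1.5736

Δλ = 2.4263 × 1.5736
Δλ = 3.8180 pm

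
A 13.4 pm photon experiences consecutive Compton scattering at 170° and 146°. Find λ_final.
22.6536 pm

Apply Compton shift twice:

First scattering at θ₁ = 170°:
Δλ₁ = λ_C(1 - cos(170°))
Δλ₁ = 2.4263 × 1.9848
Δλ₁ = 4.8158 pm

After first scattering:
λ₁ = 13.4 + 4.8158 = 18.2158 pm

Second scattering at θ₂ = 146°:
Δλ₂ = λ_C(1 - cos(146°))
Δλ₂ = 2.4263 × 1.8290
Δλ₂ = 4.4378 pm

Final wavelength:
λ₂ = 18.2158 + 4.4378 = 22.6536 pm

Total shift: Δλ_total = 4.8158 + 4.4378 = 9.2536 pm

(Intermediate values are shown rounded; full precision is carried through to the final answer.)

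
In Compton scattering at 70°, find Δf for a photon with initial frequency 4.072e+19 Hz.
7.256e+18 Hz (decrease)

Convert frequency to wavelength (c = 299792458 m/s):
λ₀ = c/f₀ = 299792458/4.072e+19 = 7.3622902e-12 m = 7.3623 pm

Calculate Compton shift:
Δλ = λ_C(1 - cos(70°)) = 1.5965 pm

Final wavelength:
λ' = λ₀ + Δλ = 7.3623 + 1.5965 = 8.9588 pm

Final frequency:
f' = c/λ' = 299792458/8.9587535e-12 = 3.3463635e+19 Hz

Frequency shift (decrease):
Δf = f₀ - f' = 4.072e+19 - 3.3463635e+19 = 7.256e+18 Hz

(Intermediate values are shown rounded; full precision is carried through to the final answer.)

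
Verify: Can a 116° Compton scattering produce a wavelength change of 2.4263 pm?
No, inconsistent

Calculate the expected shift for θ = 116°:

Δλ_expected = λ_C(1 - cos(116°))
Δλ_expected = 2.4263 × (1 - cos(116°))
Δλ_expected = 2.4263 × 1.4384
Δλ_expected = 3.4899 pm

Given shift: 2.4263 pm
Expected shift: 3.4899 pm
Difference: 1.0636 pm

The values do not match. The given shift corresponds to θ ≈ 90.0°, not 116°.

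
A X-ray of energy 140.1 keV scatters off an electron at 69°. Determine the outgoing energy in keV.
119.1412 keV

First convert energy to wavelength:
λ = hc/E, with hc ≈ 1239.842 keV·pm (i.e. 1239.842 eV·nm)

For E = 140.1 keV = 140100 eV:
λ = 1239.842 keV·pm / 140.1 keV
λ = 8.8497 pm

Calculate the Compton shift:
Δλ = λ_C(1 - cos(69°)) = 2.4263 × 0.6416
Δλ = 1.5568 pm

Final wavelength:
λ' = 8.8497 + 1.5568 = 10.4065 pm

Final energy:
E' = hc/λ' = 1239.842 / 10.4065 = 119.1412 keV

(Intermediate values are shown rounded; full precision is carried through to the final answer.)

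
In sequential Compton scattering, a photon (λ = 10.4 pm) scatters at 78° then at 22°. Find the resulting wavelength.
12.4985 pm

Apply Compton shift twice:

First scattering at θ₁ = 78°:
Δλ₁ = λ_C(1 - cos(78°))
Δλ₁ = 2.4263 × 0.7921
Δλ₁ = 1.9219 pm

After first scattering:
λ₁ = 10.4 + 1.9219 = 12.3219 pm

Second scattering at θ₂ = 22°:
Δλ₂ = λ_C(1 - cos(22°))
Δλ₂ = 2.4263 × 0.0728
Δλ₂ = 0.1767 pm

Final wavelength:
λ₂ = 12.3219 + 0.1767 = 12.4985 pm

Total shift: Δλ_total = 1.9219 + 0.1767 = 2.0985 pm

(Intermediate values are shown rounded; full precision is carried through to the final answer.)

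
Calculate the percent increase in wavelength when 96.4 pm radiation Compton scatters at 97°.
2.8237%

Calculate the Compton shift:
Δλ = λ_C(1 - cos(97°))
Δλ = 2.4263 × (1 - cos(97°))
Δλ = 2.4263 × 1.1219
Δλ = 2.7220 pm

Percentage change:
(Δλ/λ₀) × 100 = (2.7220/96.4) × 100
= 2.8237%

(Intermediate values are shown rounded; full precision is carried through to the final answer.)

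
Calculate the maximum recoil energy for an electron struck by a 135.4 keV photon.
46.8999 keV

Maximum energy transfer occurs at θ = 180° (backscattering).

Initial photon: E₀ = 135.4 keV → λ₀ = 9.1569 pm

Maximum Compton shift (at 180°):
Δλ_max = 2λ_C = 2 × 2.4263 = 4.8526 pm

Final wavelength:
λ' = 9.1569 + 4.8526 = 14.0095 pm

Minimum photon energy (maximum energy to electron):
E'_min = hc/λ' = 88.5001 keV

Maximum electron kinetic energy:
K_max = E₀ - E'_min = 135.4000 - 88.5001 = 46.8999 keV

(Intermediate values are shown rounded; full precision is carried through to the final answer.)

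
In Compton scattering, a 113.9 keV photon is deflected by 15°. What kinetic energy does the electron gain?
0.8586 keV

By energy conservation: K_e = E_initial - E_final

First find the scattered photon energy:
Initial wavelength: λ = hc/E = 10.8854 pm
Compton shift: Δλ = λ_C(1 - cos(15°)) = 0.0827 pm
Final wavelength: λ' = 10.8854 + 0.0827 = 10.9680 pm
Final photon energy: E' = hc/λ' = 113.0414 keV

Electron kinetic energy:
K_e = E - E' = 113.9000 - 113.0414 = 0.8586 keV

(Intermediate values are shown rounded; full precision is carried through to the final answer.)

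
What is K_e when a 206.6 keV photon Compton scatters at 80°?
51.7389 keV

By energy conservation: K_e = E_initial - E_final

First find the scattered photon energy:
Initial wavelength: λ = hc/E = 6.0012 pm
Compton shift: Δλ = λ_C(1 - cos(80°)) = 2.0050 pm
Final wavelength: λ' = 6.0012 + 2.0050 = 8.0062 pm
Final photon energy: E' = hc/λ' = 154.8611 keV

Electron kinetic energy:
K_e = E - E' = 206.6000 - 154.8611 = 51.7389 keV

(Intermediate values are shown rounded; full precision is carried through to the final answer.)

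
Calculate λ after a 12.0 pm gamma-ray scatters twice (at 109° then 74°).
16.9738 pm

Apply Compton shift twice:

First scattering at θ₁ = 109°:
Δλ₁ = λ_C(1 - cos(109°))
Δλ₁ = 2.4263 × 1.3256
Δλ₁ = 3.2162 pm

After first scattering:
λ₁ = 12.0 + 3.2162 = 15.2162 pm

Second scattering at θ₂ = 74°:
Δλ₂ = λ_C(1 - cos(74°))
Δλ₂ = 2.4263 × 0.7244
Δλ₂ = 1.7575 pm

Final wavelength:
λ₂ = 15.2162 + 1.7575 = 16.9738 pm

Total shift: Δλ_total = 3.2162 + 1.7575 = 4.9738 pm

(Intermediate values are shown rounded; full precision is carried through to the final answer.)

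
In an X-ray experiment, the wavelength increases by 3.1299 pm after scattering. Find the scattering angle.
106.86°

From the Compton formula Δλ = λ_C(1 - cos θ), we can solve for θ:

cos θ = 1 - Δλ/λ_C

Given:
- Δλ = 3.1299 pm
- λ_C = h/(m_e·c) ≈ 2.42631024 pm

cos θ = 1 - 3.1299/2.42631024
cos θ = 1 - 1.289983
cos θ = -0.289983

θ = arccos(-0.289983)
θ = 106.86°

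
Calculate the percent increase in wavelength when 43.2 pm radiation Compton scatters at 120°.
8.4247%

Calculate the Compton shift:
Δλ = λ_C(1 - cos(120°))
Δλ = 2.4263 × (1 - cos(120°))
Δλ = 2.4263 × 1.5000
Δλ = 3.6395 pm

Percentage change:
(Δλ/λ₀) × 100 = (3.6395/43.2) × 100
= 8.4247%

(Intermediate values are shown rounded; full precision is carried through to the final answer.)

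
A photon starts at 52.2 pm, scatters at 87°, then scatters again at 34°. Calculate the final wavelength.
54.9141 pm

Apply Compton shift twice:

First scattering at θ₁ = 87°:
Δλ₁ = λ_C(1 - cos(87°))
Δλ₁ = 2.4263 × 0.9477
Δλ₁ = 2.2993 pm

After first scattering:
λ₁ = 52.2 + 2.2993 = 54.4993 pm

Second scattering at θ₂ = 34°:
Δλ₂ = λ_C(1 - cos(34°))
Δλ₂ = 2.4263 × 0.1710
Δλ₂ = 0.4148 pm

Final wavelength:
λ₂ = 54.4993 + 0.4148 = 54.9141 pm

Total shift: Δλ_total = 2.2993 + 0.4148 = 2.7141 pm

(Intermediate values are shown rounded; full precision is carried through to the final answer.)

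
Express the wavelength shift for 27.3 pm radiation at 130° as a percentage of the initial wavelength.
14.6004%

Calculate the Compton shift:
Δλ = λ_C(1 - cos(130°))
Δλ = 2.4263 × (1 - cos(130°))
Δλ = 2.4263 × 1.6428
Δλ = 3.9859 pm

Percentage change:
(Δλ/λ₀) × 100 = (3.9859/27.3) × 100
= 14.6004%

(Intermediate values are shown rounded; full precision is carried through to the final answer.)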